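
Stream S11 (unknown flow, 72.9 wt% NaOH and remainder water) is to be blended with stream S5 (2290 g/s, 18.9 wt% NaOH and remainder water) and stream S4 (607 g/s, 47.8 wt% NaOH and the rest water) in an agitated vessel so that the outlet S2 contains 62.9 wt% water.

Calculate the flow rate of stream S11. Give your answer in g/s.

982.8 g/s

Let S11 be the unknown flow. Total out = 2897 + S11.
water balance: 2174 + 0.271·S11 = 0.629·(2897 + S11)
(0.271 − 0.629)·S11 = 0.629×2897 − 2174 = -351.83
S11 = -351.83 / -0.358 = 982.77 g/s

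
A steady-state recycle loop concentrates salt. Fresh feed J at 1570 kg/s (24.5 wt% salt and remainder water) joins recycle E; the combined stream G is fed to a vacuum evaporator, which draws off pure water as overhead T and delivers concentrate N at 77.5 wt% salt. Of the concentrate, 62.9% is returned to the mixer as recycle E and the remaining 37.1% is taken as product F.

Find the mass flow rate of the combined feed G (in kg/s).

Overall salt balance (none leaves overhead): salt in fresh feed = salt in product, i.e. 1570×0.245 = (1−0.629)·N·0.775.
N = 384.65/(0.775×0.371) = 1337.8 kg/s.
Recycle E = 0.629×1337.8 = 841.47 kg/s.
Combined feed G = 1570 + 841.47 = 2411.5 kg/s.

2411 kg/s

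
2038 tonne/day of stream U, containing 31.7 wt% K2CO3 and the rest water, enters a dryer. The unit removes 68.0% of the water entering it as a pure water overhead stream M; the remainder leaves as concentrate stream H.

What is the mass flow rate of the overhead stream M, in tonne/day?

water entering = 2038×0.683 = 1392 tonne/day; overhead removed = 0.680×1392 = 946.53 tonne/day.

946.5 tonne/day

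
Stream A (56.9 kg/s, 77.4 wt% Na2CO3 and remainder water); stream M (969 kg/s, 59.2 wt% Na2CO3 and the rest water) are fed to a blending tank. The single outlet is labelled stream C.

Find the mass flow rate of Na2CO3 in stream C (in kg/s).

Na2CO3 out = Na2CO3 in = 56.9×0.774 + 969×0.592 = 617.69 kg/s.

617.7 kg/s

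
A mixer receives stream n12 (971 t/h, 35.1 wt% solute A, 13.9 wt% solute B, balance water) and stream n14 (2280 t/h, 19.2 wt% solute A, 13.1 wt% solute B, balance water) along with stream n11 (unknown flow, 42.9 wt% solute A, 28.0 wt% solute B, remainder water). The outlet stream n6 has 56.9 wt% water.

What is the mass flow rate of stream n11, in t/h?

Let n11 be the unknown flow. Total out = 3251 + n11.
water balance: 2038.8 + 0.291·n11 = 0.569·(3251 + n11)
(0.291 − 0.569)·n11 = 0.569×3251 − 2038.8 = -188.95
n11 = -188.95 / -0.278 = 679.68 t/h

679.7 t/h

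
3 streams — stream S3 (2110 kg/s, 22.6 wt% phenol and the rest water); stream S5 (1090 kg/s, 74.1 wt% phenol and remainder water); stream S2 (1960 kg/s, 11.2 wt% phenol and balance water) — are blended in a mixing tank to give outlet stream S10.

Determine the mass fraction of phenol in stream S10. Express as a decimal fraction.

0.2915

Total flow out = 2110 + 1090 + 1960 = 5160 kg/s.
phenol in = 2110×0.226 + 1090×0.741 + 1960×0.112 = 1504.1 kg/s.
phenol mass fraction in S10 = 1504.1/5160 = 0.2915.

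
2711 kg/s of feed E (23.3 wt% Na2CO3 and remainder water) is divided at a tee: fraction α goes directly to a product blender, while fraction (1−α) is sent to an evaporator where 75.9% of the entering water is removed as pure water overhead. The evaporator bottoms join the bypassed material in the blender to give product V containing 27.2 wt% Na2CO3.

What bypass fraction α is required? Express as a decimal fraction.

All 2711×0.233 = 631.66 kg/s of Na2CO3 reaches V, so V = 631.66/0.272 = 2322.3 kg/s and vapour = 388.71 kg/s.
The evaporator receives (1−α)·2711 of feed at 0.767 water and removes 0.759 of that water:
0.759×0.767×(1−α)×2711 = 388.71
(1−α) = 388.71/1578.2 = 0.2463;  α = 0.7537.

0.754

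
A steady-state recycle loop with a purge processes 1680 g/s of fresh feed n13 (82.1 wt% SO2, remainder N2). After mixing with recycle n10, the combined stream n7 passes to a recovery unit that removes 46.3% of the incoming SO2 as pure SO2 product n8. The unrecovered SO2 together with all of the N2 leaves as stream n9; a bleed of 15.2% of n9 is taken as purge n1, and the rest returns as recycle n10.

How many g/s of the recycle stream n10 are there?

2831 g/s

N2 enters only via n13 and leaves only via the purge: 1680×0.179 = 0.152×(N2 in n9), and the recovery unit passes all N2, so N2 in n7 = N2 in n9 = 1978.4 g/s.
SO2 in n7: m_A = 1680×0.821 + (1−0.152)·(1−0.463)·m_A, so m_A = 1379.3/0.5446 = 2532.5 g/s.
n9 = (1−0.463)×2532.5 + 1978.4 = 3338.4 g/s.
Recycle n10 = (1−0.152)×3338.4 = 2831 g/s.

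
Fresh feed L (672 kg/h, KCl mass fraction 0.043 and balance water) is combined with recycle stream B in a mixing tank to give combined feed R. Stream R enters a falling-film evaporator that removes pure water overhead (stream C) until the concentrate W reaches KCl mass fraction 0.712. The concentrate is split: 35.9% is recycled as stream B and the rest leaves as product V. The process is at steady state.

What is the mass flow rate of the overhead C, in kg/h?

Overall KCl balance (none leaves overhead): KCl in fresh feed = KCl in product, i.e. 672×0.043 = (1−0.359)·W·0.712.
W = 28.896/(0.712×0.641) = 63.314 kg/h.
Recycle B = 0.359×63.314 = 22.73 kg/h.
Combined feed R = 672 + 22.73 = 694.73 kg/h.
Overhead C = R − W = 694.73 − 63.314 = 631.42 kg/h.

631.4 kg/h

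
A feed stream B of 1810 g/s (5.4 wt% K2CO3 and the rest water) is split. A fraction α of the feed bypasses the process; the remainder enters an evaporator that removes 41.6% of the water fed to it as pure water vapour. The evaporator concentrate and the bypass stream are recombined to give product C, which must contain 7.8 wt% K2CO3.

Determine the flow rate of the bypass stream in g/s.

All 1810×0.054 = 97.74 g/s of K2CO3 reaches C, so C = 97.74/0.078 = 1253.1 g/s and vapour = 556.92 g/s.
The evaporator receives (1−α)·1810 of feed at 0.946 water and removes 0.416 of that water:
0.416×0.946×(1−α)×1810 = 556.92
(1−α) = 556.92/712.3 = 0.7819;  α = 0.2181.
Bypass flow = 0.2181×1810 = 394.82 g/s.

394.8 g/s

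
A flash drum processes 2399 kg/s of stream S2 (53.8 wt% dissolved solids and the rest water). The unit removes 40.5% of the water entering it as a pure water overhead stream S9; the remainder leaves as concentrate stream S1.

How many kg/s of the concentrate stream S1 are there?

1950 kg/s

water entering = 2399×0.462 = 1108.3 kg/s; overhead removed = 0.405×1108.3 = 448.88 kg/s.
Concentrate = 2399 − 448.88 = 1950.1 kg/s.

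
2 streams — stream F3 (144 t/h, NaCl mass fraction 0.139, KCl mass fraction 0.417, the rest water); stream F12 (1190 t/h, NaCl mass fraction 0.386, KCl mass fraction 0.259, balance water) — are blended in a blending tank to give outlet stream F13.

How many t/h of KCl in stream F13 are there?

KCl out = KCl in = 144×0.417 + 1190×0.259 = 368.26 t/h.

368.3 t/h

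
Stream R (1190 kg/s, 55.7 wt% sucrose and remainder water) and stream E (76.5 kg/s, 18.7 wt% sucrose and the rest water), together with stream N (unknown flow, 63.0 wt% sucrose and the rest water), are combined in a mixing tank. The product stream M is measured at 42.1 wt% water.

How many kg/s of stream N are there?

Let N be the unknown flow. Total out = 1266.5 + N.
water balance: 589.36 + 0.370·N = 0.421·(1266.5 + N)
(0.370 − 0.421)·N = 0.421×1266.5 − 589.36 = -56.168
N = -56.168 / -0.051 = 1101.3 kg/s

1101 kg/s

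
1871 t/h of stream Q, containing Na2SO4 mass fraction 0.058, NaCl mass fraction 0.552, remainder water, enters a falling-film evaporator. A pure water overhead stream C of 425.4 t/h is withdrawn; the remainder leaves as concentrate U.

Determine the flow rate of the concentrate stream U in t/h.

Concentrate = 1871 − 425.4 = 1445.6 t/h.

1446 t/h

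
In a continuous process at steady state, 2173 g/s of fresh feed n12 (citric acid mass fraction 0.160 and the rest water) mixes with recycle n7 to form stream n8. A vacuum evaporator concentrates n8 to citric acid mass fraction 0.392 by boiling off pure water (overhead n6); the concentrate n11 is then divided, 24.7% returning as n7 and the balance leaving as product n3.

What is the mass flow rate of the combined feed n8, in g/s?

2464 g/s

Overall citric acid balance (none leaves overhead): citric acid in fresh feed = citric acid in product, i.e. 2173×0.160 = (1−0.247)·n11·0.392.
n11 = 347.68/(0.392×0.753) = 1177.9 g/s.
Recycle n7 = 0.247×1177.9 = 290.93 g/s.
Combined feed n8 = 2173 + 290.93 = 2463.9 g/s.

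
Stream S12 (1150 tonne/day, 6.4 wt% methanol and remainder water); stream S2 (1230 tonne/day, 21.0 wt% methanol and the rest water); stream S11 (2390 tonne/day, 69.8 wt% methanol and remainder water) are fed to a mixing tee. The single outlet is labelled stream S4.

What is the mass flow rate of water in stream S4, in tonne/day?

2770 tonne/day

water out = water in = 1150×0.936 + 1230×0.790 + 2390×0.302 = 2769.9 tonne/day.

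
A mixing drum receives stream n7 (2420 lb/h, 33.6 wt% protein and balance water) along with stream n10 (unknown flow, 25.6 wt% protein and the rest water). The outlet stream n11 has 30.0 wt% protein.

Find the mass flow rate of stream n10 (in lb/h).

Let n10 be the unknown flow. Total out = 2420 + n10.
protein balance: 813.12 + 0.256·n10 = 0.300·(2420 + n10)
(0.256 − 0.300)·n10 = 0.300×2420 − 813.12 = -87.12
n10 = -87.12 / -0.044 = 1980 lb/h

1980 lb/h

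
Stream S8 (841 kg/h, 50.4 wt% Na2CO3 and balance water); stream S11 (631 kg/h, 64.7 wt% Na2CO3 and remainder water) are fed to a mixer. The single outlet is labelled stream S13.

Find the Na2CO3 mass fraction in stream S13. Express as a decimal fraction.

0.5653

Total flow out = 841 + 631 = 1472 kg/h.
Na2CO3 in = 841×0.504 + 631×0.647 = 832.12 kg/h.
Na2CO3 mass fraction in S13 = 832.12/1472 = 0.5653.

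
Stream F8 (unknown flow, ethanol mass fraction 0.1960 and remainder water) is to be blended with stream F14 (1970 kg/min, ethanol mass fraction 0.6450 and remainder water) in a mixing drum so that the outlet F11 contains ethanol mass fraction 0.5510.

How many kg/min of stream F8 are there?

521.6 kg/min

Let F8 be the unknown flow. Total out = 1970 + F8.
ethanol balance: 1270.7 + 0.196·F8 = 0.551·(1970 + F8)
(0.196 − 0.551)·F8 = 0.551×1970 − 1270.7 = -185.18
F8 = -185.18 / -0.355 = 521.63 kg/min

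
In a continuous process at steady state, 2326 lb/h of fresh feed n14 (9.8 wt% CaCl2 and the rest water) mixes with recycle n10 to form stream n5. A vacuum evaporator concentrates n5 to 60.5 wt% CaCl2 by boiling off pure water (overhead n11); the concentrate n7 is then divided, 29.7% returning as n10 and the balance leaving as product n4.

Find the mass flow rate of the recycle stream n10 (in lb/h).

Overall CaCl2 balance (none leaves overhead): CaCl2 in fresh feed = CaCl2 in product, i.e. 2326×0.098 = (1−0.297)·n7·0.605.
n7 = 227.95/(0.605×0.703) = 535.95 lb/h.
Recycle n10 = 0.297×535.95 = 159.18 lb/h.

159.2 lb/h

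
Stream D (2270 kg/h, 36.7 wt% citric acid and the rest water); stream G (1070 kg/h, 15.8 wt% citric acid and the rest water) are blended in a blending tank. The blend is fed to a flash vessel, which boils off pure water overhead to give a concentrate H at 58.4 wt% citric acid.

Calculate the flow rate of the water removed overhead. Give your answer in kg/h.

citric acid entering = 2270×0.367 + 1070×0.158 = 1002.2 kg/h.
All citric acid reports to H, so H = 1002.2/0.584 = 1716 kg/h.
Total feed = 3340 kg/h; overhead = 3340 − 1716 = 1624 kg/h.

1624 kg/h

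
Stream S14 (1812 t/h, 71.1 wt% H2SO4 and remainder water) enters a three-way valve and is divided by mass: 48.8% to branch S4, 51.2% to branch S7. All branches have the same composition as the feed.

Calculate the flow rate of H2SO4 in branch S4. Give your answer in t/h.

Branch S4 total = 0.488×1812 = 884.26 t/h.
H2SO4 in S4 = 0.711×884.26 = 628.71 t/h.

628.7 t/h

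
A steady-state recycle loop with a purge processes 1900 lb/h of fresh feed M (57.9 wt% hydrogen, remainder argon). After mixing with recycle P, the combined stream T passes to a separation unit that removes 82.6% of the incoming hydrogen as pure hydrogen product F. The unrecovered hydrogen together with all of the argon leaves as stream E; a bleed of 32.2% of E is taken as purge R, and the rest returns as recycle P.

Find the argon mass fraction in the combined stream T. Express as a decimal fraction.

0.666

argon enters only via M and leaves only via the purge: 1900×0.421 = 0.322×(argon in E), and the separation unit passes all argon, so argon in T = argon in E = 2484.2 lb/h.
hydrogen in T: m_A = 1900×0.579 + (1−0.322)·(1−0.826)·m_A, so m_A = 1100.1/0.8820 = 1247.2 lb/h.
T = 1247.2 + 2484.2 = 3731.4 lb/h.
argon fraction in T = 2484.2/3731.4 = 0.666.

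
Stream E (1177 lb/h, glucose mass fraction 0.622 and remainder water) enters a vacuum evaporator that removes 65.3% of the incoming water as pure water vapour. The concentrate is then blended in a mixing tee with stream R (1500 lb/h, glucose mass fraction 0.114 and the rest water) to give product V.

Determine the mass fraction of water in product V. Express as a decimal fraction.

Vapour removed = 0.653×0.378×1177 = 290.52 lb/h; concentrate = 886.48 lb/h.
water reaching the mixer = 154.38 (from concentrate) + 1500×0.886 = 1483.4 lb/h.
Product flow = 886.48 + 1500 = 2386.5 lb/h; water fraction = 0.622.

0.622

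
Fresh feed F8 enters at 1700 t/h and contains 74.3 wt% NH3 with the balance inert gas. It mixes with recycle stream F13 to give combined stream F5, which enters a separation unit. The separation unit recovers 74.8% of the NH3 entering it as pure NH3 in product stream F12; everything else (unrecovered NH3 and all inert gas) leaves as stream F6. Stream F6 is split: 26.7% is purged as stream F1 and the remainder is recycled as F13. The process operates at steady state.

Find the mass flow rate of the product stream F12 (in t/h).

1159 t/h

NH3 in F5: m_A = 1700×0.743 + (1−0.267)·(1−0.748)·m_A, so m_A = 1263.1/0.8153 = 1549.3 t/h.
Product F12 = 0.748×1549.3 = 1158.9 t/h.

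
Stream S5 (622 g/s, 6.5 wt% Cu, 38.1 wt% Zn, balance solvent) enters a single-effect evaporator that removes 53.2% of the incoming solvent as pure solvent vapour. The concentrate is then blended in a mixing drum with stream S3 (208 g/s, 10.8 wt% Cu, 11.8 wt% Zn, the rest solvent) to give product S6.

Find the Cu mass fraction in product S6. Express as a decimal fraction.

0.097

Vapour removed = 0.532×0.554×622 = 183.32 g/s; concentrate = 438.68 g/s.
Cu reaching the mixer = 40.43 (from concentrate) + 208×0.108 = 62.894 g/s.
Product flow = 438.68 + 208 = 646.68 g/s; Cu fraction = 0.097.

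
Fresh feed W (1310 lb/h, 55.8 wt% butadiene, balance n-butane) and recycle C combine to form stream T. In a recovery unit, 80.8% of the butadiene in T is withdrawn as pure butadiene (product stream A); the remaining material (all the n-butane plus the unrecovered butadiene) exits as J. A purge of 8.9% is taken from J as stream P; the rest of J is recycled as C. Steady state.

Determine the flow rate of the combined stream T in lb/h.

n-butane enters only via W and leaves only via the purge: 1310×0.442 = 0.089×(n-butane in J), and the recovery unit passes all n-butane, so n-butane in T = n-butane in J = 6505.8 lb/h.
butadiene in T: m_A = 1310×0.558 + (1−0.089)·(1−0.808)·m_A, so m_A = 730.98/0.8251 = 885.94 lb/h.
T = 885.94 + 6505.8 = 7391.8 lb/h.

7392 lb/h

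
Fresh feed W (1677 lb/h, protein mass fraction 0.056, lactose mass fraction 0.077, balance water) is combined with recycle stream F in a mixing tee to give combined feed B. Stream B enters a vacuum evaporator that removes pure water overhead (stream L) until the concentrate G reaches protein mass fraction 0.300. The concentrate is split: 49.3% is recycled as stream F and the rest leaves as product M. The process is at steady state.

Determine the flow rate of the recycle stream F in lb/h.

Overall protein balance (none leaves overhead): protein in fresh feed = protein in product, i.e. 1677×0.056 = (1−0.493)·G·0.300.
G = 93.912/(0.300×0.507) = 617.44 lb/h.
Recycle F = 0.493×617.44 = 304.4 lb/h.

304.4 lb/h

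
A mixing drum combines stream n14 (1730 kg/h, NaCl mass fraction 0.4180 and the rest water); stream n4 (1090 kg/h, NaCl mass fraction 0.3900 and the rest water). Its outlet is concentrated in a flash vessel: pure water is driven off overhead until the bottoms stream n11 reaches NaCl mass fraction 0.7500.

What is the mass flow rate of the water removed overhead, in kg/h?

1289 kg/h

NaCl entering = 1730×0.418 + 1090×0.390 = 1148.2 kg/h.
All NaCl reports to n11, so n11 = 1148.2/0.750 = 1531 kg/h.
Total feed = 2820 kg/h; overhead = 2820 − 1531 = 1289 kg/h.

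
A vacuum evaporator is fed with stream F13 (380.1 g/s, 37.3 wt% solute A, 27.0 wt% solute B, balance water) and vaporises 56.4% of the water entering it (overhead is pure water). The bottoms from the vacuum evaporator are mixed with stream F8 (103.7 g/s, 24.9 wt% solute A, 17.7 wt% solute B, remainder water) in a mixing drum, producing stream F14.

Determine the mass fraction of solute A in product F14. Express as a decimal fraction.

Vapour removed = 0.564×0.357×380.1 = 76.532 g/s; concentrate = 303.57 g/s.
solute A reaching the mixer = 141.78 (from concentrate) + 103.7×0.249 = 167.6 g/s.
Product flow = 303.57 + 103.7 = 407.27 g/s; solute A fraction = 0.412.

0.412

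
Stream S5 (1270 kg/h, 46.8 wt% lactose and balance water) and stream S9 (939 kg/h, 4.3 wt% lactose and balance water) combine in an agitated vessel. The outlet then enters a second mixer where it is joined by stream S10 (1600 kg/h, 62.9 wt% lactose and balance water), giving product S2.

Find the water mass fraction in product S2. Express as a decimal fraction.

Overall, product flow = 3809 kg/h.
water in = 1270×0.532 + 939×0.957 + 1600×0.371 = 2167.9 kg/h.
water fraction in S2 = 0.569.

0.569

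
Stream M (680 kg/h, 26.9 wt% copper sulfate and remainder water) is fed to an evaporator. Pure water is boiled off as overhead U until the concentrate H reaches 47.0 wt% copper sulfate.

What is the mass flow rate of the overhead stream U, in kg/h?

290.8 kg/h

copper sulfate is conserved: 680×0.269 = 182.92 kg/h all reports to the concentrate.
Concentrate = 182.92/(target fraction) = 389.19 kg/h.
Overhead = 680 − 389.19 = 290.81 kg/h.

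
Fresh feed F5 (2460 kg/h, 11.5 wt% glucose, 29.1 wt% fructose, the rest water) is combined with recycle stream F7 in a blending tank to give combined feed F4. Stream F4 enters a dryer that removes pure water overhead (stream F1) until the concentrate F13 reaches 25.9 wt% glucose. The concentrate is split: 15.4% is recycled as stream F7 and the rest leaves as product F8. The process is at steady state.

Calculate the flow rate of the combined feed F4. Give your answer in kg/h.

2659 kg/h

Overall glucose balance (none leaves overhead): glucose in fresh feed = glucose in product, i.e. 2460×0.115 = (1−0.154)·F13·0.259.
F13 = 282.9/(0.259×0.846) = 1291.1 kg/h.
Recycle F7 = 0.154×1291.1 = 198.83 kg/h.
Combined feed F4 = 2460 + 198.83 = 2658.8 kg/h.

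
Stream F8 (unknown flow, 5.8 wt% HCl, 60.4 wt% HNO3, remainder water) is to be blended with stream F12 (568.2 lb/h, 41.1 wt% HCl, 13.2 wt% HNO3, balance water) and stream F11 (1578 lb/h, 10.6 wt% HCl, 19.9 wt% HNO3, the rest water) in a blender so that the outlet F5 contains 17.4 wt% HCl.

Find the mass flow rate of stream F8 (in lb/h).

Let F8 be the unknown flow. Total out = 2146.2 + F8.
HCl balance: 400.8 + 0.058·F8 = 0.174·(2146.2 + F8)
(0.058 − 0.174)·F8 = 0.174×2146.2 − 400.8 = -27.359
F8 = -27.359 / -0.116 = 235.86 lb/h

235.9 lb/h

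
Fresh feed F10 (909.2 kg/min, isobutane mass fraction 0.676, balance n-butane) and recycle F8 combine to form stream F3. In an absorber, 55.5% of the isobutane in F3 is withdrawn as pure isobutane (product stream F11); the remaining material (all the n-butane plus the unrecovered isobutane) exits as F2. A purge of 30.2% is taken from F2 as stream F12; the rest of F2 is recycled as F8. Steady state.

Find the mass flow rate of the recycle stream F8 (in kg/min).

n-butane enters only via F10 and leaves only via the purge: 909.2×0.324 = 0.302×(n-butane in F2), and the absorber passes all n-butane, so n-butane in F3 = n-butane in F2 = 975.43 kg/min.
isobutane in F3: m_A = 909.2×0.676 + (1−0.302)·(1−0.555)·m_A, so m_A = 614.62/0.6894 = 891.54 kg/min.
F2 = (1−0.555)×891.54 + 975.43 = 1372.2 kg/min.
Recycle F8 = (1−0.302)×1372.2 = 957.77 kg/min.

957.8 kg/min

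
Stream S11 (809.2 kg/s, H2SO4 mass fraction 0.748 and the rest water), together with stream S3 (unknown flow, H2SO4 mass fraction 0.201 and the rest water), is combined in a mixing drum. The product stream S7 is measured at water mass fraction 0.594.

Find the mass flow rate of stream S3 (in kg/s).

1350 kg/s

Let S3 be the unknown flow. Total out = 809.2 + S3.
water balance: 203.92 + 0.799·S3 = 0.594·(809.2 + S3)
(0.799 − 0.594)·S3 = 0.594×809.2 − 203.92 = 276.75
S3 = 276.75 / 0.205 = 1350 kg/s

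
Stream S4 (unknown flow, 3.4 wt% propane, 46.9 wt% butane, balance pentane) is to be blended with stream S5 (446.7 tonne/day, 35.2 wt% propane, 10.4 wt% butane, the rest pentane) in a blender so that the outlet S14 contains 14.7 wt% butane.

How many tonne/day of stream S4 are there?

Let S4 be the unknown flow. Total out = 446.7 + S4.
butane balance: 46.457 + 0.469·S4 = 0.147·(446.7 + S4)
(0.469 − 0.147)·S4 = 0.147×446.7 − 46.457 = 19.208
S4 = 19.208 / 0.322 = 59.652 tonne/day

59.65 tonne/day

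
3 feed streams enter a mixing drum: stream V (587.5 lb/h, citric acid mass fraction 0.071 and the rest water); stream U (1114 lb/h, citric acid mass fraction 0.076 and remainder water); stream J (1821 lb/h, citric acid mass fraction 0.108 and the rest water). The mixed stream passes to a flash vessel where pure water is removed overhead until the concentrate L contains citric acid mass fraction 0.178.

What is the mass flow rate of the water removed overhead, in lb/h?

1708 lb/h

citric acid entering = 587.5×0.071 + 1114×0.076 + 1821×0.108 = 323.04 lb/h.
All citric acid reports to L, so L = 323.04/0.178 = 1814.9 lb/h.
Total feed = 3522.5 lb/h; overhead = 3522.5 − 1814.9 = 1707.6 lb/h.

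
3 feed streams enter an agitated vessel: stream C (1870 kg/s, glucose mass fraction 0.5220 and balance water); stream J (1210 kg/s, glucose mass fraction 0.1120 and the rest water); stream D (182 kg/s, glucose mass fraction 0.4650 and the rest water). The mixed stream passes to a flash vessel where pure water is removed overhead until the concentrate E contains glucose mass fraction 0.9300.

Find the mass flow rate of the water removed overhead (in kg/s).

1976 kg/s

glucose entering = 1870×0.522 + 1210×0.112 + 182×0.465 = 1196.3 kg/s.
All glucose reports to E, so E = 1196.3/0.930 = 1286.3 kg/s.
Total feed = 3262 kg/s; overhead = 3262 − 1286.3 = 1975.7 kg/s.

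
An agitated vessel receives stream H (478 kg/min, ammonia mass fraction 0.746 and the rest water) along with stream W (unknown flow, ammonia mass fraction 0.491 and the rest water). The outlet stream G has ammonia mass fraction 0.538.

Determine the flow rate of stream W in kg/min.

Let W be the unknown flow. Total out = 478 + W.
ammonia balance: 356.59 + 0.491·W = 0.538·(478 + W)
(0.491 − 0.538)·W = 0.538×478 − 356.59 = -99.424
W = -99.424 / -0.047 = 2115.4 kg/min

2115 kg/min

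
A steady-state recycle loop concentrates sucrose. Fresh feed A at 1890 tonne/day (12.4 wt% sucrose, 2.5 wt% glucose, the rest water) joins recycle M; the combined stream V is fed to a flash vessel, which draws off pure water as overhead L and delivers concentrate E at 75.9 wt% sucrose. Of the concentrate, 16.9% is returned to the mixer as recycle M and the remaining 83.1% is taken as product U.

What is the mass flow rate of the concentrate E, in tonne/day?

Overall sucrose balance (none leaves overhead): sucrose in fresh feed = sucrose in product, i.e. 1890×0.124 = (1−0.169)·E·0.759.
E = 234.36/(0.759×0.831) = 371.57 tonne/day.

371.6 tonne/day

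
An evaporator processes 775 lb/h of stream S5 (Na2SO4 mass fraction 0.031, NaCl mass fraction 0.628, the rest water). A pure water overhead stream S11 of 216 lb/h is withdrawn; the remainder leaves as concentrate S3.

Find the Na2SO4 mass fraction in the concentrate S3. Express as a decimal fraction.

Na2SO4 is not removed: 775×0.031 = 24.025 lb/h of Na2SO4 enters S3.
Concentrate = 775 − 216 = 559 lb/h.
Mass fraction = 24.025/559 = 0.043.

0.043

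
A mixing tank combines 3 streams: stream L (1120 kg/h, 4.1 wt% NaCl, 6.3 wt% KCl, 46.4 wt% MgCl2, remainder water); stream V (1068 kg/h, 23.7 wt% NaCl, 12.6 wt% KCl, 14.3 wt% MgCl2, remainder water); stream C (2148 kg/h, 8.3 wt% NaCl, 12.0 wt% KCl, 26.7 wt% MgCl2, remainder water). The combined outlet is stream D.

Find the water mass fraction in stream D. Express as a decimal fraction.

0.496

Total flow out = 1120 + 1068 + 2148 = 4336 kg/h.
water in = 1120×0.432 + 1068×0.494 + 2148×0.530 = 2149.9 kg/h.
water mass fraction in D = 2149.9/4336 = 0.496.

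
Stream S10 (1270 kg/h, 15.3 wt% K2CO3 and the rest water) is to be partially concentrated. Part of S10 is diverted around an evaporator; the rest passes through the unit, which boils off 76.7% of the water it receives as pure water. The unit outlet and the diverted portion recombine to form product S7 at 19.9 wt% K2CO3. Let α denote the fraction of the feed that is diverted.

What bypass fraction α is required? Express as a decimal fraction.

0.644

All 1270×0.153 = 194.31 kg/h of K2CO3 reaches S7, so S7 = 194.31/0.199 = 976.43 kg/h and vapour = 293.57 kg/h.
The evaporator receives (1−α)·1270 of feed at 0.847 water and removes 0.767 of that water:
0.767×0.847×(1−α)×1270 = 293.57
(1−α) = 293.57/825.05 = 0.3558;  α = 0.6442.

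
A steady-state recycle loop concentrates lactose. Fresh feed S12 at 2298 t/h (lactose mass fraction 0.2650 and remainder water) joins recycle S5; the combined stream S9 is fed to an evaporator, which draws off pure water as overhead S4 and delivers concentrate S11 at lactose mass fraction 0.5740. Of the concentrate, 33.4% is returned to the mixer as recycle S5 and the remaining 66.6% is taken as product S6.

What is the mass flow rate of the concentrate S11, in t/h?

1593 t/h

Overall lactose balance (none leaves overhead): lactose in fresh feed = lactose in product, i.e. 2298×0.265 = (1−0.334)·S11·0.574.
S11 = 608.97/(0.574×0.666) = 1593 t/h.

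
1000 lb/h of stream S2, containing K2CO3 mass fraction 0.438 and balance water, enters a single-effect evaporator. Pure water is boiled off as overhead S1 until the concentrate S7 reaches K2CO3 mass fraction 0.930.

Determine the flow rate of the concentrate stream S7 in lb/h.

471 lb/h

K2CO3 is conserved: 1000×0.438 = 438 lb/h all reports to the concentrate.
Concentrate = 438/(target fraction) = 470.97 lb/h.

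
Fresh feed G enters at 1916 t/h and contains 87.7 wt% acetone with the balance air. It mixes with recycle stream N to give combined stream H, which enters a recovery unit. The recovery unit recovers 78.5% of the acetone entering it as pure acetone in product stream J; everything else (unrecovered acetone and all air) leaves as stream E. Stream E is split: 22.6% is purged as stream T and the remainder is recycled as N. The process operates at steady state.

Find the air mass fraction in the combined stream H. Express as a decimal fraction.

0.341

air enters only via G and leaves only via the purge: 1916×0.123 = 0.226×(air in E), and the recovery unit passes all air, so air in H = air in E = 1042.8 t/h.
acetone in H: m_A = 1916×0.877 + (1−0.226)·(1−0.785)·m_A, so m_A = 1680.3/0.8336 = 2015.8 t/h.
H = 2015.8 + 1042.8 = 3058.6 t/h.
air fraction in H = 1042.8/3058.6 = 0.341.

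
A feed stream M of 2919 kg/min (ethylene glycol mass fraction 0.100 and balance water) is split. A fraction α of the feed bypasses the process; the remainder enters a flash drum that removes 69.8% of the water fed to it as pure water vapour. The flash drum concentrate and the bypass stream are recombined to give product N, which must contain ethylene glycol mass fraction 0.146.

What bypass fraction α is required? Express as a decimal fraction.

0.498

All 2919×0.100 = 291.9 kg/min of ethylene glycol reaches N, so N = 291.9/0.146 = 1999.3 kg/min and vapour = 919.68 kg/min.
The evaporator receives (1−α)·2919 of feed at 0.900 water and removes 0.698 of that water:
0.698×0.900×(1−α)×2919 = 919.68
(1−α) = 919.68/1833.7 = 0.5015;  α = 0.4985.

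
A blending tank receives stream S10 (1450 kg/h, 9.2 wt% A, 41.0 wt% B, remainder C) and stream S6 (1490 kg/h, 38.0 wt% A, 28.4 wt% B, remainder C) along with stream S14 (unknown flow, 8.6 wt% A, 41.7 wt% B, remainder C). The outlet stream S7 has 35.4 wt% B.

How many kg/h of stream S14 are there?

366.7 kg/h

Let S14 be the unknown flow. Total out = 2940 + S14.
B balance: 1017.7 + 0.417·S14 = 0.354·(2940 + S14)
(0.417 − 0.354)·S14 = 0.354×2940 − 1017.7 = 23.1
S14 = 23.1 / 0.063 = 366.67 kg/h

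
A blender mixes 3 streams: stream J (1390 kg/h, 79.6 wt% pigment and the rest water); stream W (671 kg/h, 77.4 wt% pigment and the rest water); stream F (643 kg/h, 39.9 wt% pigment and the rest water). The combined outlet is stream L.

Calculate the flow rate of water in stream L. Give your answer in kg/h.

821.6 kg/h

water out = water in = 1390×0.204 + 671×0.226 + 643×0.601 = 821.65 kg/h.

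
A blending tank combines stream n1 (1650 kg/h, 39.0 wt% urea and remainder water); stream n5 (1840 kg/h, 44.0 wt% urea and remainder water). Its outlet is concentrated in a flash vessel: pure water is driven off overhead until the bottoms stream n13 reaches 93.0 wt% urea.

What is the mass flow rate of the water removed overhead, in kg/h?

urea entering = 1650×0.390 + 1840×0.440 = 1453.1 kg/h.
All urea reports to n13, so n13 = 1453.1/0.930 = 1562.5 kg/h.
Total feed = 3490 kg/h; overhead = 3490 − 1562.5 = 1927.5 kg/h.

1928 kg/h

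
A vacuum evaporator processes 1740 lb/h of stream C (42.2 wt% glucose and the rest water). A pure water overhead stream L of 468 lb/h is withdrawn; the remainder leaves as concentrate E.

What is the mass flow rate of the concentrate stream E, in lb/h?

Concentrate = 1740 − 468 = 1272 lb/h.

1272 lb/h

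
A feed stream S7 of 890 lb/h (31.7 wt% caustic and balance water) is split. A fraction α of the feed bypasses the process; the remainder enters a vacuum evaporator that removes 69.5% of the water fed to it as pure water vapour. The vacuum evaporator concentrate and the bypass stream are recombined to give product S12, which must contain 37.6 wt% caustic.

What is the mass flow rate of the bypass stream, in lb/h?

595.8 lb/h

All 890×0.317 = 282.13 lb/h of caustic reaches S12, so S12 = 282.13/0.376 = 750.35 lb/h and vapour = 139.65 lb/h.
The evaporator receives (1−α)·890 of feed at 0.683 water and removes 0.695 of that water:
0.695×0.683×(1−α)×890 = 139.65
(1−α) = 139.65/422.47 = 0.3306;  α = 0.6694.
Bypass flow = 0.6694×890 = 595.8 lb/h.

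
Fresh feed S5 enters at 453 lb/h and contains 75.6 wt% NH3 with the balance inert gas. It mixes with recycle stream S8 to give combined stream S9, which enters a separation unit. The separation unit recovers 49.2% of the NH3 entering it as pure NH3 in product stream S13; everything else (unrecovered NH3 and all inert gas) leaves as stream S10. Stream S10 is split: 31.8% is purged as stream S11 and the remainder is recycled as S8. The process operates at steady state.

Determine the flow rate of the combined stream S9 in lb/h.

inert gas enters only via S5 and leaves only via the purge: 453×0.244 = 0.318×(inert gas in S10), and the separation unit passes all inert gas, so inert gas in S9 = inert gas in S10 = 347.58 lb/h.
NH3 in S9: m_A = 453×0.756 + (1−0.318)·(1−0.492)·m_A, so m_A = 342.47/0.6535 = 524.02 lb/h.
S9 = 524.02 + 347.58 = 871.6 lb/h.

871.6 lb/h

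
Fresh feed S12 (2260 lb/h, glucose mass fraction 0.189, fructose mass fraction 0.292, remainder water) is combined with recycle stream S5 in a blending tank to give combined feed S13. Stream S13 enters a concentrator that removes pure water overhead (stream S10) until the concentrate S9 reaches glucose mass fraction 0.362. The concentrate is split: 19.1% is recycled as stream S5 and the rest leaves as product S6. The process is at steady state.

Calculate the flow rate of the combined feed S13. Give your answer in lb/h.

2539 lb/h

Overall glucose balance (none leaves overhead): glucose in fresh feed = glucose in product, i.e. 2260×0.189 = (1−0.191)·S9·0.362.
S9 = 427.14/(0.362×0.809) = 1458.5 lb/h.
Recycle S5 = 0.191×1458.5 = 278.58 lb/h.
Combined feed S13 = 2260 + 278.58 = 2538.6 lb/h.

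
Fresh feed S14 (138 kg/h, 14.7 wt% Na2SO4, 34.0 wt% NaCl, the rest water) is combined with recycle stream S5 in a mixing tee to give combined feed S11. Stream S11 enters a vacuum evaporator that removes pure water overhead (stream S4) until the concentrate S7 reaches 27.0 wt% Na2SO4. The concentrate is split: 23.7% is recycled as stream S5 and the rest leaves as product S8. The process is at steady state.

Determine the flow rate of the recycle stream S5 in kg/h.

23.34 kg/h

Overall Na2SO4 balance (none leaves overhead): Na2SO4 in fresh feed = Na2SO4 in product, i.e. 138×0.147 = (1−0.237)·S7·0.270.
S7 = 20.286/(0.270×0.763) = 98.471 kg/h.
Recycle S5 = 0.237×98.471 = 23.338 kg/h.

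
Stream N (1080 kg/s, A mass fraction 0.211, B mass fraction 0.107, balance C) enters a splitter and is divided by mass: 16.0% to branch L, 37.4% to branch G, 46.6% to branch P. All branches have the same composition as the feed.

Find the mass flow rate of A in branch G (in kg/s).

85.23 kg/s

Branch G total = 0.374×1080 = 403.92 kg/s.
A in G = 0.211×403.92 = 85.227 kg/s.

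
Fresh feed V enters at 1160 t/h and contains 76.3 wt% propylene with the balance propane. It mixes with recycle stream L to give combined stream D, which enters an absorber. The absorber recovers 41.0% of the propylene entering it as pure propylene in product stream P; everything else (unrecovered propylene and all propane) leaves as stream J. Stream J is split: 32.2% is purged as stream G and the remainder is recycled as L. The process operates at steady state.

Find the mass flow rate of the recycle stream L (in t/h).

1169 t/h

propane enters only via V and leaves only via the purge: 1160×0.237 = 0.322×(propane in J), and the absorber passes all propane, so propane in D = propane in J = 853.79 t/h.
propylene in D: m_A = 1160×0.763 + (1−0.322)·(1−0.410)·m_A, so m_A = 885.08/0.6000 = 1475.2 t/h.
J = (1−0.410)×1475.2 + 853.79 = 1724.1 t/h.
Recycle L = (1−0.322)×1724.1 = 1169 t/h.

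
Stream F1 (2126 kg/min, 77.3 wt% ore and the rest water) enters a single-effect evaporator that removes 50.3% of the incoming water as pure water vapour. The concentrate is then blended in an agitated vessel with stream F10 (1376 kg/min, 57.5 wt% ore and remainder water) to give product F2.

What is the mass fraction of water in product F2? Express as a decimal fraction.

0.253

Vapour removed = 0.503×0.227×2126 = 242.75 kg/min; concentrate = 1883.3 kg/min.
water reaching the mixer = 239.85 (from concentrate) + 1376×0.425 = 824.65 kg/min.
Product flow = 1883.3 + 1376 = 3259.3 kg/min; water fraction = 0.253.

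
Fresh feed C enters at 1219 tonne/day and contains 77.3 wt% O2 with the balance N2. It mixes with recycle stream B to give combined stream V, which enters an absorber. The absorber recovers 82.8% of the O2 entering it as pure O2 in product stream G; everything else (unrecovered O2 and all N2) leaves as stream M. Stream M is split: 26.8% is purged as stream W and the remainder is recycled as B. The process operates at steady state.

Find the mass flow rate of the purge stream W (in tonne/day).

N2 enters only via C and leaves only via the purge: 1219×0.227 = 0.268×(N2 in M), and the absorber passes all N2, so N2 in V = N2 in M = 1032.5 tonne/day.
O2 in V: m_A = 1219×0.773 + (1−0.268)·(1−0.828)·m_A, so m_A = 942.29/0.8741 = 1078 tonne/day.
M = (1−0.828)×1078 + 1032.5 = 1217.9 tonne/day.
Purge W = 0.268×1217.9 = 326.41 tonne/day.

326.4 tonne/day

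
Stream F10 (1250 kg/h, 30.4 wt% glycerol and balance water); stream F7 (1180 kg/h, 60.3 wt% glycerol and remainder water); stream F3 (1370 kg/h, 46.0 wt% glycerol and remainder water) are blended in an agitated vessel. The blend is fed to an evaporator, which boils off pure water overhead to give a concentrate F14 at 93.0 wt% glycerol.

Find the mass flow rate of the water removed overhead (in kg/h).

1949 kg/h

glycerol entering = 1250×0.304 + 1180×0.603 + 1370×0.460 = 1721.7 kg/h.
All glycerol reports to F14, so F14 = 1721.7/0.930 = 1851.3 kg/h.
Total feed = 3800 kg/h; overhead = 3800 − 1851.3 = 1948.7 kg/h.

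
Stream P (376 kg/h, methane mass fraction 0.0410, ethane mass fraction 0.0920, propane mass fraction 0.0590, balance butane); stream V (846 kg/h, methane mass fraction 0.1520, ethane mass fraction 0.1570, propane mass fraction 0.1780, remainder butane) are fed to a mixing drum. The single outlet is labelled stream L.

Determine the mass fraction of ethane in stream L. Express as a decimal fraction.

0.1370

Total flow out = 376 + 846 = 1222 kg/h.
ethane in = 376×0.092 + 846×0.157 = 167.41 kg/h.
ethane mass fraction in L = 167.41/1222 = 0.1370.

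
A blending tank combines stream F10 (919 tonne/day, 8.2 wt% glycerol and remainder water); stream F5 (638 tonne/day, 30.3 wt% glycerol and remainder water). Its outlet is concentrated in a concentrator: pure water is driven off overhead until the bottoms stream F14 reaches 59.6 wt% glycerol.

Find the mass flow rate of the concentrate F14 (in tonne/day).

450.8 tonne/day

glycerol entering = 919×0.082 + 638×0.303 = 268.67 tonne/day.
All glycerol reports to F14, so F14 = 268.67/0.596 = 450.79 tonne/day.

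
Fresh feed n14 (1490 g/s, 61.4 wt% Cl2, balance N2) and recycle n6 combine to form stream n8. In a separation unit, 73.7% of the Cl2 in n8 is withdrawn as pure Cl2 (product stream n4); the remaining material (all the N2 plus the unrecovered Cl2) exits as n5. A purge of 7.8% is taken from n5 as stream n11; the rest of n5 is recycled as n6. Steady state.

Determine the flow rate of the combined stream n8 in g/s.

8581 g/s

N2 enters only via n14 and leaves only via the purge: 1490×0.386 = 0.078×(N2 in n5), and the separation unit passes all N2, so N2 in n8 = N2 in n5 = 7373.6 g/s.
Cl2 in n8: m_A = 1490×0.614 + (1−0.078)·(1−0.737)·m_A, so m_A = 914.86/0.7575 = 1207.7 g/s.
n8 = 1207.7 + 7373.6 = 8581.3 g/s.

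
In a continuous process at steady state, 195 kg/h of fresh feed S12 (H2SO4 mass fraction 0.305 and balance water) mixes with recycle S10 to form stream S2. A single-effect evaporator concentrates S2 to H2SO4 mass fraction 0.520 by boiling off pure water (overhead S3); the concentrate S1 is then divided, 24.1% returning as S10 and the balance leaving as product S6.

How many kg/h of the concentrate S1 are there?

Overall H2SO4 balance (none leaves overhead): H2SO4 in fresh feed = H2SO4 in product, i.e. 195×0.305 = (1−0.241)·S1·0.520.
S1 = 59.475/(0.520×0.759) = 150.69 kg/h.

150.7 kg/h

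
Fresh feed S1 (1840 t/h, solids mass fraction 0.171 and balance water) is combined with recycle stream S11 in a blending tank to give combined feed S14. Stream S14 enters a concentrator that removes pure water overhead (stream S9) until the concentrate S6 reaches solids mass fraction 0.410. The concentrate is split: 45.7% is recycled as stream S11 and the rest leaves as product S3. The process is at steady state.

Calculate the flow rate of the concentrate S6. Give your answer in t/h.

1413 t/h

Overall solids balance (none leaves overhead): solids in fresh feed = solids in product, i.e. 1840×0.171 = (1−0.457)·S6·0.410.
S6 = 314.64/(0.410×0.543) = 1413.3 t/h.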